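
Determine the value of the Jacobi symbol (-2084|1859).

-1

(-2084|1859)
  = -(2084|1859)    [1859 ≡ 3 mod 4 ⇒ (-1|1859) = -1]
  = -(225|1859)    [2084 ≡ 225 mod 1859]
  = -(1859|225)    [QR: 225 ≡ 1 mod 4, sign kept]
  = -(59|225)    [1859 ≡ 59 mod 225]
  = -(225|59)    [QR: 225 ≡ 1 mod 4, sign kept]
  = -(48|59)    [225 ≡ 48 mod 59]
  = -(3|59)    [59 ≡ 3 mod 8 ⇒ (2|59)^4 = +1]
  = (59|3)    [QR: both ≡ 3 mod 4, sign flips]
  = (2|3)    [59 ≡ 2 mod 3]
  = -(1|3)    [3 ≡ 3 mod 8 ⇒ (2|3) = -1]
  = -1    [(1|3) = 1]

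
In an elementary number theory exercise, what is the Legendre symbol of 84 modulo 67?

(84/67)
  = (17/67)    [84 ≡ 17 mod 67]
  = (67/17)    [QR: 17 ≡ 1 mod 4, sign kept]
  = (16/17)    [67 ≡ 16 mod 17]
  = (1/17)    [17 ≡ 1 mod 8 ⇒ (2/17)^4 = +1]
  = 1    [(1/17) = 1]

1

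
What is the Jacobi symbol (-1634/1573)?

Pull out -1: (-1634/1573) = (-1/1573)·(1634/1573). Since 1573 ≡ 1 (mod 4), (-1/1573) = +1. Now have (1634/1573).
Reduce the numerator: 1634 ≡ 61 (mod 1573), so (1634/1573) = (61/1573).
61 ≡ 1 (mod 4), so quadratic reciprocity gives (61/1573) = (1573/61). Reduce: 1573 ≡ 48 (mod 61). Now have (48/61).
Factor out 2: 48 = 2^4·3. Since 61 ≡ 5 (mod 8), (2/61) = -1, and (2/61)^4 = +1. Now have (3/61).
61 ≡ 1 (mod 4), so quadratic reciprocity gives (3/61) = (61/3). Reduce: 61 ≡ 1 (mod 3). Now have (1/3).
(1/3) = 1. Collecting the sign factors: 1.

1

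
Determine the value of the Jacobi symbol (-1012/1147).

1

(-1012/1147)
  = (135/1147)    [-1012 ≡ 135 mod 1147]
  = -(1147/135)    [QR: both ≡ 3 mod 4, sign flips]
  = -(67/135)    [1147 ≡ 67 mod 135]
  = (135/67)    [QR: both ≡ 3 mod 4, sign flips]
  = (1/67)    [135 ≡ 1 mod 67]
  = 1    [(1/67) = 1]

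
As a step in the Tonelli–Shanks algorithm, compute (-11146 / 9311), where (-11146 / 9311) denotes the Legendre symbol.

Reduce the numerator: -11146 ≡ 7476 (mod 9311), so (-11146 / 9311) = (7476 / 9311).
Factor out 2: 7476 = 2^2·1869. Since 9311 ≡ 7 (mod 8), (2 / 9311) = +1, and (2 / 9311)^2 = +1. Now have (1869 / 9311).
1869 ≡ 1 (mod 4), so quadratic reciprocity gives (1869 / 9311) = (9311 / 1869). Reduce: 9311 ≡ 1835 (mod 1869). Now have (1835 / 1869).
1869 ≡ 1 (mod 4), so quadratic reciprocity gives (1835 / 1869) = (1869 / 1835). Reduce: 1869 ≡ 34 (mod 1835). Now have (34 / 1835).
Factor out 2: 34 = 2·17. Since 1835 ≡ 3 (mod 8), (2 / 1835) = -1. Now have -(17 / 1835).
17 ≡ 1 (mod 4), so quadratic reciprocity gives (17 / 1835) = (1835 / 17). Reduce: 1835 ≡ 16 (mod 17). Now have -(16 / 17).
Factor out 2: 16 = 2^4. Since 17 ≡ 1 (mod 8), (2 / 17) = +1, and (2 / 17)^4 = +1. Now have -(1 / 17).
(1 / 17) = 1. Collecting the sign factors: -1.

-1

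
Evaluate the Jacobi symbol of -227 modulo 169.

1

Pull out -1: (-227/169) = (-1/169)·(227/169). Since 169 ≡ 1 (mod 4), (-1/169) = +1. Now have (227/169).
Reduce the numerator: 227 ≡ 58 (mod 169), so (227/169) = (58/169).
Factor out 2: 58 = 2·29. Since 169 ≡ 1 (mod 8), (2/169) = +1. Now have (29/169).
29 ≡ 1 (mod 4), so quadratic reciprocity gives (29/169) = (169/29). Reduce: 169 ≡ 24 (mod 29). Now have (24/29).
Factor out 2: 24 = 2^3·3. Since 29 ≡ 5 (mod 8), (2/29) = -1, and (2/29)^3 = -1. Now have -(3/29).
29 ≡ 1 (mod 4), so quadratic reciprocity gives (3/29) = (29/3). Reduce: 29 ≡ 2 (mod 3). Now have -(2/3).
Factor out 2: 2 = 2. Since 3 ≡ 3 (mod 8), (2/3) = -1. Now have (1/3).
(1/3) = 1. Collecting the sign factors: 1.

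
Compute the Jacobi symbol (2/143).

Factor out 2: 2 = 2. Since 143 ≡ 7 (mod 8), (2/143) = +1. Now have (1/143).
(1/143) = 1. Collecting the sign factors: 1.

1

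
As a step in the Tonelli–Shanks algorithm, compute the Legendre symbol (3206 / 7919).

(3206 / 7919)
  = (1603 / 7919)    [7919 ≡ 7 mod 8 ⇒ (2 / 7919) = +1]
  = -(7919 / 1603)    [QR: both ≡ 3 mod 4, sign flips]
  = -(1507 / 1603)    [7919 ≡ 1507 mod 1603]
  = (1603 / 1507)    [QR: both ≡ 3 mod 4, sign flips]
  = (96 / 1507)    [1603 ≡ 96 mod 1507]
  = -(3 / 1507)    [1507 ≡ 3 mod 8 ⇒ (2 / 1507)^5 = -1]
  = (1507 / 3)    [QR: both ≡ 3 mod 4, sign flips]
  = (1 / 3)    [1507 ≡ 1 mod 3]
  = 1    [(1 / 3) = 1]

1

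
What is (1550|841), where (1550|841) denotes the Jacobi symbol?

Reduce the numerator: 1550 ≡ 709 (mod 841), so (1550|841) = (709|841).
709 ≡ 1 (mod 4), so quadratic reciprocity gives (709|841) = (841|709). Reduce: 841 ≡ 132 (mod 709). Now have (132|709).
Factor out 2: 132 = 2^2·33. Since 709 ≡ 5 (mod 8), (2|709) = -1, and (2|709)^2 = +1. Now have (33|709).
33 ≡ 1 (mod 4), so quadratic reciprocity gives (33|709) = (709|33). Reduce: 709 ≡ 16 (mod 33). Now have (16|33).
Factor out 2: 16 = 2^4. Since 33 ≡ 1 (mod 8), (2|33) = +1, and (2|33)^4 = +1. Now have (1|33).
(1|33) = 1. Collecting the sign factors: 1.

1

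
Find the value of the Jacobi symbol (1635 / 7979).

1

Both 1635 ≡ 3 and 7979 ≡ 3 (mod 4), so reciprocity gives (1635 / 7979) = -(7979 / 1635). Reduce: 7979 ≡ 1439 (mod 1635). Now have -(1439 / 1635).
Both 1439 ≡ 3 and 1635 ≡ 3 (mod 4), so reciprocity gives (1439 / 1635) = -(1635 / 1439). Reduce: 1635 ≡ 196 (mod 1439). Now have (196 / 1439).
Factor out 2: 196 = 2^2·49. Since 1439 ≡ 7 (mod 8), (2 / 1439) = +1, and (2 / 1439)^2 = +1. Now have (49 / 1439).
49 ≡ 1 (mod 4), so quadratic reciprocity gives (49 / 1439) = (1439 / 49). Reduce: 1439 ≡ 18 (mod 49). Now have (18 / 49).
Factor out 2: 18 = 2·9. Since 49 ≡ 1 (mod 8), (2 / 49) = +1. Now have (9 / 49).
9 ≡ 1 (mod 4), so quadratic reciprocity gives (9 / 49) = (49 / 9). Reduce: 49 ≡ 4 (mod 9). Now have (4 / 9).
Factor out 2: 4 = 2^2. Since 9 ≡ 1 (mod 8), (2 / 9) = +1, and (2 / 9)^2 = +1. Now have (1 / 9).
(1 / 9) = 1. Collecting the sign factors: 1.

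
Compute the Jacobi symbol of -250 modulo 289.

1

Reduce the numerator: -250 ≡ 39 (mod 289), so (-250/289) = (39/289).
289 ≡ 1 (mod 4), so quadratic reciprocity gives (39/289) = (289/39). Reduce: 289 ≡ 16 (mod 39). Now have (16/39).
Factor out 2: 16 = 2^4. Since 39 ≡ 7 (mod 8), (2/39) = +1, and (2/39)^4 = +1. Now have (1/39).
(1/39) = 1. Collecting the sign factors: 1.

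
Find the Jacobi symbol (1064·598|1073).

1

By multiplicativity, (1064·598|1073) = (1064|1073)·(598|1073).
First factor (1064|1073):
Factor out 2: 1064 = 2^3·133. Since 1073 ≡ 1 (mod 8), (2|1073) = +1, and (2|1073)^3 = +1. Now have (133|1073).
133 ≡ 1 (mod 4), so quadratic reciprocity gives (133|1073) = (1073|133). Reduce: 1073 ≡ 9 (mod 133). Now have (9|133).
9 ≡ 1 (mod 4), so quadratic reciprocity gives (9|133) = (133|9). Reduce: 133 ≡ 7 (mod 9). Now have (7|9).
9 ≡ 1 (mod 4), so quadratic reciprocity gives (7|9) = (9|7). Reduce: 9 ≡ 2 (mod 7). Now have (2|7).
Factor out 2: 2 = 2. Since 7 ≡ 7 (mod 8), (2|7) = +1. Now have (1|7).
(1|7) = 1. Collecting the sign factors: 1.
Second factor (598|1073):
Factor out 2: 598 = 2·299. Since 1073 ≡ 1 (mod 8), (2|1073) = +1. Now have (299|1073).
1073 ≡ 1 (mod 4), so quadratic reciprocity gives (299|1073) = (1073|299). Reduce: 1073 ≡ 176 (mod 299). Now have (176|299).
Factor out 2: 176 = 2^4·11. Since 299 ≡ 3 (mod 8), (2|299) = -1, and (2|299)^4 = +1. Now have (11|299).
Both 11 ≡ 3 and 299 ≡ 3 (mod 4), so reciprocity gives (11|299) = -(299|11). Reduce: 299 ≡ 2 (mod 11). Now have -(2|11).
Factor out 2: 2 = 2. Since 11 ≡ 3 (mod 8), (2|11) = -1. Now have (1|11).
(1|11) = 1. Collecting the sign factors: 1.
Product: (1)·(1) = 1.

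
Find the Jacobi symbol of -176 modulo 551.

1

(-176 / 551)
  = -(176 / 551)    [551 ≡ 3 mod 4 ⇒ (-1 / 551) = -1]
  = -(11 / 551)    [551 ≡ 7 mod 8 ⇒ (2 / 551)^4 = +1]
  = (551 / 11)    [QR: both ≡ 3 mod 4, sign flips]
  = (1 / 11)    [551 ≡ 1 mod 11]
  = 1    [(1 / 11) = 1]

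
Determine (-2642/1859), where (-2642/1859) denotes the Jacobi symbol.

(-2642/1859)
  = (1076/1859)    [-2642 ≡ 1076 mod 1859]
  = (269/1859)    [1859 ≡ 3 mod 8 ⇒ (2/1859)^2 = +1]
  = (1859/269)    [QR: 269 ≡ 1 mod 4, sign kept]
  = (245/269)    [1859 ≡ 245 mod 269]
  = (269/245)    [QR: 245 ≡ 1 mod 4, sign kept]
  = (24/245)    [269 ≡ 24 mod 245]
  = -(3/245)    [245 ≡ 5 mod 8 ⇒ (2/245)^3 = -1]
  = -(245/3)    [QR: 245 ≡ 1 mod 4, sign kept]
  = -(2/3)    [245 ≡ 2 mod 3]
  = (1/3)    [3 ≡ 3 mod 8 ⇒ (2/3) = -1]
  = 1    [(1/3) = 1]

1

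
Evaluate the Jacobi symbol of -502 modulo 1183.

1

Pull out -1: (-502/1183) = (-1/1183)·(502/1183). Since 1183 ≡ 3 (mod 4), (-1/1183) = -1. Now have -(502/1183).
Factor out 2: 502 = 2·251. Since 1183 ≡ 7 (mod 8), (2/1183) = +1. Now have -(251/1183).
Both 251 ≡ 3 and 1183 ≡ 3 (mod 4), so reciprocity gives (251/1183) = -(1183/251). Reduce: 1183 ≡ 179 (mod 251). Now have (179/251).
Both 179 ≡ 3 and 251 ≡ 3 (mod 4), so reciprocity gives (179/251) = -(251/179). Reduce: 251 ≡ 72 (mod 179). Now have -(72/179).
Factor out 2: 72 = 2^3·9. Since 179 ≡ 3 (mod 8), (2/179) = -1, and (2/179)^3 = -1. Now have (9/179).
9 ≡ 1 (mod 4), so quadratic reciprocity gives (9/179) = (179/9). Reduce: 179 ≡ 8 (mod 9). Now have (8/9).
Factor out 2: 8 = 2^3. Since 9 ≡ 1 (mod 8), (2/9) = +1, and (2/9)^3 = +1. Now have (1/9).
(1/9) = 1. Collecting the sign factors: 1.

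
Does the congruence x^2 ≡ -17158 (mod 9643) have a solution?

no

Pull out -1: (-17158/9643) = (-1/9643)·(17158/9643). Since 9643 ≡ 3 (mod 4), (-1/9643) = -1. Now have -(17158/9643).
Reduce the numerator: 17158 ≡ 7515 (mod 9643), so (17158/9643) = (7515/9643).
Both 7515 ≡ 3 and 9643 ≡ 3 (mod 4), so reciprocity gives (7515/9643) = -(9643/7515). Reduce: 9643 ≡ 2128 (mod 7515). Now have (2128/7515).
Factor out 2: 2128 = 2^4·133. Since 7515 ≡ 3 (mod 8), (2/7515) = -1, and (2/7515)^4 = +1. Now have (133/7515).
133 ≡ 1 (mod 4), so quadratic reciprocity gives (133/7515) = (7515/133). Reduce: 7515 ≡ 67 (mod 133). Now have (67/133).
133 ≡ 1 (mod 4), so quadratic reciprocity gives (67/133) = (133/67). Reduce: 133 ≡ 66 (mod 67). Now have (66/67).
Factor out 2: 66 = 2·33. Since 67 ≡ 3 (mod 8), (2/67) = -1. Now have -(33/67).
33 ≡ 1 (mod 4), so quadratic reciprocity gives (33/67) = (67/33). Reduce: 67 ≡ 1 (mod 33). Now have -(1/33).
(1/33) = 1. Collecting the sign factors: -1.
The Legendre symbol is -1, so x^2 ≡ -17158 (mod 9643) has no solution.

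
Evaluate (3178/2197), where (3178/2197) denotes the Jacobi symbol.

-1

Reduce the numerator: 3178 ≡ 981 (mod 2197), so (3178/2197) = (981/2197).
981 ≡ 1 (mod 4), so quadratic reciprocity gives (981/2197) = (2197/981). Reduce: 2197 ≡ 235 (mod 981). Now have (235/981).
981 ≡ 1 (mod 4), so quadratic reciprocity gives (235/981) = (981/235). Reduce: 981 ≡ 41 (mod 235). Now have (41/235).
41 ≡ 1 (mod 4), so quadratic reciprocity gives (41/235) = (235/41). Reduce: 235 ≡ 30 (mod 41). Now have (30/41).
Factor out 2: 30 = 2·15. Since 41 ≡ 1 (mod 8), (2/41) = +1. Now have (15/41).
41 ≡ 1 (mod 4), so quadratic reciprocity gives (15/41) = (41/15). Reduce: 41 ≡ 11 (mod 15). Now have (11/15).
Both 11 ≡ 3 and 15 ≡ 3 (mod 4), so reciprocity gives (11/15) = -(15/11). Reduce: 15 ≡ 4 (mod 11). Now have -(4/11).
Factor out 2: 4 = 2^2. Since 11 ≡ 3 (mod 8), (2/11) = -1, and (2/11)^2 = +1. Now have -(1/11).
(1/11) = 1. Collecting the sign factors: -1.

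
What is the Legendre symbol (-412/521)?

(-412/521)
  = (109/521)    [-412 ≡ 109 mod 521]
  = (521/109)    [QR: 109 ≡ 1 mod 4, sign kept]
  = (85/109)    [521 ≡ 85 mod 109]
  = (109/85)    [QR: 85 ≡ 1 mod 4, sign kept]
  = (24/85)    [109 ≡ 24 mod 85]
  = -(3/85)    [85 ≡ 5 mod 8 ⇒ (2/85)^3 = -1]
  = -(85/3)    [QR: 85 ≡ 1 mod 4, sign kept]
  = -(1/3)    [85 ≡ 1 mod 3]
  = -1    [(1/3) = 1]

-1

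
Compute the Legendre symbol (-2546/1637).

1

Pull out -1: (-2546/1637) = (-1/1637)·(2546/1637). Since 1637 ≡ 1 (mod 4), (-1/1637) = +1. Now have (2546/1637).
Reduce the numerator: 2546 ≡ 909 (mod 1637), so (2546/1637) = (909/1637).
909 ≡ 1 (mod 4), so quadratic reciprocity gives (909/1637) = (1637/909). Reduce: 1637 ≡ 728 (mod 909). Now have (728/909).
Factor out 2: 728 = 2^3·91. Since 909 ≡ 5 (mod 8), (2/909) = -1, and (2/909)^3 = -1. Now have -(91/909).
909 ≡ 1 (mod 4), so quadratic reciprocity gives (91/909) = (909/91). Reduce: 909 ≡ 90 (mod 91). Now have -(90/91).
Factor out 2: 90 = 2·45. Since 91 ≡ 3 (mod 8), (2/91) = -1. Now have (45/91).
45 ≡ 1 (mod 4), so quadratic reciprocity gives (45/91) = (91/45). Reduce: 91 ≡ 1 (mod 45). Now have (1/45).
(1/45) = 1. Collecting the sign factors: 1.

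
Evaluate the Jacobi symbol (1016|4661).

Factor out 2: 1016 = 2^3·127. Since 4661 ≡ 5 (mod 8), (2|4661) = -1, and (2|4661)^3 = -1. Now have -(127|4661).
4661 ≡ 1 (mod 4), so quadratic reciprocity gives (127|4661) = (4661|127). Reduce: 4661 ≡ 89 (mod 127). Now have -(89|127).
89 ≡ 1 (mod 4), so quadratic reciprocity gives (89|127) = (127|89). Reduce: 127 ≡ 38 (mod 89). Now have -(38|89).
Factor out 2: 38 = 2·19. Since 89 ≡ 1 (mod 8), (2|89) = +1. Now have -(19|89).
89 ≡ 1 (mod 4), so quadratic reciprocity gives (19|89) = (89|19). Reduce: 89 ≡ 13 (mod 19). Now have -(13|19).
13 ≡ 1 (mod 4), so quadratic reciprocity gives (13|19) = (19|13). Reduce: 19 ≡ 6 (mod 13). Now have -(6|13).
Factor out 2: 6 = 2·3. Since 13 ≡ 5 (mod 8), (2|13) = -1. Now have (3|13).
13 ≡ 1 (mod 4), so quadratic reciprocity gives (3|13) = (13|3). Reduce: 13 ≡ 1 (mod 3). Now have (1|3).
(1|3) = 1. Collecting the sign factors: 1.

1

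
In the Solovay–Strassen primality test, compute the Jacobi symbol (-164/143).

-1

(-164/143)
  = -(164/143)    [143 ≡ 3 mod 4 ⇒ (-1/143) = -1]
  = -(21/143)    [164 ≡ 21 mod 143]
  = -(143/21)    [QR: 21 ≡ 1 mod 4, sign kept]
  = -(17/21)    [143 ≡ 17 mod 21]
  = -(21/17)    [QR: 17 ≡ 1 mod 4, sign kept]
  = -(4/17)    [21 ≡ 4 mod 17]
  = -(1/17)    [17 ≡ 1 mod 8 ⇒ (2/17)^2 = +1]
  = -1    [(1/17) = 1]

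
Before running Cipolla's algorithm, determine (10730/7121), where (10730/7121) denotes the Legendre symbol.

-1

(10730/7121)
  = (3609/7121)    [10730 ≡ 3609 mod 7121]
  = (7121/3609)    [QR: 3609 ≡ 1 mod 4, sign kept]
  = (3512/3609)    [7121 ≡ 3512 mod 3609]
  = (439/3609)    [3609 ≡ 1 mod 8 ⇒ (2/3609)^3 = +1]
  = (3609/439)    [QR: 3609 ≡ 1 mod 4, sign kept]
  = (97/439)    [3609 ≡ 97 mod 439]
  = (439/97)    [QR: 97 ≡ 1 mod 4, sign kept]
  = (51/97)    [439 ≡ 51 mod 97]
  = (97/51)    [QR: 97 ≡ 1 mod 4, sign kept]
  = (46/51)    [97 ≡ 46 mod 51]
  = -(23/51)    [51 ≡ 3 mod 8 ⇒ (2/51) = -1]
  = (51/23)    [QR: both ≡ 3 mod 4, sign flips]
  = (5/23)    [51 ≡ 5 mod 23]
  = (23/5)    [QR: 5 ≡ 1 mod 4, sign kept]
  = (3/5)    [23 ≡ 3 mod 5]
  = (5/3)    [QR: 5 ≡ 1 mod 4, sign kept]
  = (2/3)    [5 ≡ 2 mod 3]
  = -(1/3)    [3 ≡ 3 mod 8 ⇒ (2/3) = -1]
  = -1    [(1/3) = 1]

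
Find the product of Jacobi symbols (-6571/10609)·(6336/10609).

1

By multiplicativity, (-6571·6336/10609) = (-6571/10609)·(6336/10609).
First factor (-6571/10609):
(-6571/10609)
  = (4038/10609)    [-6571 ≡ 4038 mod 10609]
  = (2019/10609)    [10609 ≡ 1 mod 8 ⇒ (2/10609) = +1]
  = (10609/2019)    [QR: 10609 ≡ 1 mod 4, sign kept]
  = (514/2019)    [10609 ≡ 514 mod 2019]
  = -(257/2019)    [2019 ≡ 3 mod 8 ⇒ (2/2019) = -1]
  = -(2019/257)    [QR: 257 ≡ 1 mod 4, sign kept]
  = -(220/257)    [2019 ≡ 220 mod 257]
  = -(55/257)    [257 ≡ 1 mod 8 ⇒ (2/257)^2 = +1]
  = -(257/55)    [QR: 257 ≡ 1 mod 4, sign kept]
  = -(37/55)    [257 ≡ 37 mod 55]
  = -(55/37)    [QR: 37 ≡ 1 mod 4, sign kept]
  = -(18/37)    [55 ≡ 18 mod 37]
  = (9/37)    [37 ≡ 5 mod 8 ⇒ (2/37) = -1]
  = (37/9)    [QR: 9 ≡ 1 mod 4, sign kept]
  = (1/9)    [37 ≡ 1 mod 9]
  = 1    [(1/9) = 1]
Second factor (6336/10609):
(6336/10609)
  = (99/10609)    [10609 ≡ 1 mod 8 ⇒ (2/10609)^6 = +1]
  = (10609/99)    [QR: 10609 ≡ 1 mod 4, sign kept]
  = (16/99)    [10609 ≡ 16 mod 99]
  = (1/99)    [99 ≡ 3 mod 8 ⇒ (2/99)^4 = +1]
  = 1    [(1/99) = 1]
Product: (1)·(1) = 1.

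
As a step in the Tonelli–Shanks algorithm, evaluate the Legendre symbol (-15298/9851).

-1

(-15298/9851)
  = -(15298/9851)    [9851 ≡ 3 mod 4 ⇒ (-1/9851) = -1]
  = -(5447/9851)    [15298 ≡ 5447 mod 9851]
  = (9851/5447)    [QR: both ≡ 3 mod 4, sign flips]
  = (4404/5447)    [9851 ≡ 4404 mod 5447]
  = (1101/5447)    [5447 ≡ 7 mod 8 ⇒ (2/5447)^2 = +1]
  = (5447/1101)    [QR: 1101 ≡ 1 mod 4, sign kept]
  = (1043/1101)    [5447 ≡ 1043 mod 1101]
  = (1101/1043)    [QR: 1101 ≡ 1 mod 4, sign kept]
  = (58/1043)    [1101 ≡ 58 mod 1043]
  = -(29/1043)    [1043 ≡ 3 mod 8 ⇒ (2/1043) = -1]
  = -(1043/29)    [QR: 29 ≡ 1 mod 4, sign kept]
  = -(28/29)    [1043 ≡ 28 mod 29]
  = -(7/29)    [29 ≡ 5 mod 8 ⇒ (2/29)^2 = +1]
  = -(29/7)    [QR: 29 ≡ 1 mod 4, sign kept]
  = -(1/7)    [29 ≡ 1 mod 7]
  = -1    [(1/7) = 1]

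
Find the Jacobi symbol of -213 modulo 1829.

Reduce the numerator: -213 ≡ 1616 (mod 1829), so (-213 / 1829) = (1616 / 1829).
Factor out 2: 1616 = 2^4·101. Since 1829 ≡ 5 (mod 8), (2 / 1829) = -1, and (2 / 1829)^4 = +1. Now have (101 / 1829).
101 ≡ 1 (mod 4), so quadratic reciprocity gives (101 / 1829) = (1829 / 101). Reduce: 1829 ≡ 11 (mod 101). Now have (11 / 101).
101 ≡ 1 (mod 4), so quadratic reciprocity gives (11 / 101) = (101 / 11). Reduce: 101 ≡ 2 (mod 11). Now have (2 / 11).
Factor out 2: 2 = 2. Since 11 ≡ 3 (mod 8), (2 / 11) = -1. Now have -(1 / 11).
(1 / 11) = 1. Collecting the sign factors: -1.

-1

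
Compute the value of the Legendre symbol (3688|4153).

1

Factor out 2: 3688 = 2^3·461. Since 4153 ≡ 1 (mod 8), (2|4153) = +1, and (2|4153)^3 = +1. Now have (461|4153).
461 ≡ 1 (mod 4), so quadratic reciprocity gives (461|4153) = (4153|461). Reduce: 4153 ≡ 4 (mod 461). Now have (4|461).
Factor out 2: 4 = 2^2. Since 461 ≡ 5 (mod 8), (2|461) = -1, and (2|461)^2 = +1. Now have (1|461).
(1|461) = 1. Collecting the sign factors: 1.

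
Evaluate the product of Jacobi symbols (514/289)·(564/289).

1

By multiplicativity, (514·564/289) = (514/289)·(564/289).
First factor (514/289):
(514/289)
  = (225/289)    [514 ≡ 225 mod 289]
  = (289/225)    [QR: 225 ≡ 1 mod 4, sign kept]
  = (64/225)    [289 ≡ 64 mod 225]
  = (1/225)    [225 ≡ 1 mod 8 ⇒ (2/225)^6 = +1]
  = 1    [(1/225) = 1]
Second factor (564/289):
(564/289)
  = (275/289)    [564 ≡ 275 mod 289]
  = (289/275)    [QR: 289 ≡ 1 mod 4, sign kept]
  = (14/275)    [289 ≡ 14 mod 275]
  = -(7/275)    [275 ≡ 3 mod 8 ⇒ (2/275) = -1]
  = (275/7)    [QR: both ≡ 3 mod 4, sign flips]
  = (2/7)    [275 ≡ 2 mod 7]
  = (1/7)    [7 ≡ 7 mod 8 ⇒ (2/7) = +1]
  = 1    [(1/7) = 1]
Product: (1)·(1) = 1.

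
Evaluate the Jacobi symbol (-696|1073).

0

(-696|1073)
  = (377|1073)    [-696 ≡ 377 mod 1073]
  = (1073|377)    [QR: 377 ≡ 1 mod 4, sign kept]
  = (319|377)    [1073 ≡ 319 mod 377]
  = (377|319)    [QR: 377 ≡ 1 mod 4, sign kept]
  = (58|319)    [377 ≡ 58 mod 319]
  = (29|319)    [319 ≡ 7 mod 8 ⇒ (2|319) = +1]
  = (319|29)    [QR: 29 ≡ 1 mod 4, sign kept]
  = (0|29)    [319 ≡ 0 mod 29]
  = 0    [numerator 0, gcd > 1]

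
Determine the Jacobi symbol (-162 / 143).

Reduce the numerator: -162 ≡ 124 (mod 143), so (-162 / 143) = (124 / 143).
Factor out 2: 124 = 2^2·31. Since 143 ≡ 7 (mod 8), (2 / 143) = +1, and (2 / 143)^2 = +1. Now have (31 / 143).
Both 31 ≡ 3 and 143 ≡ 3 (mod 4), so reciprocity gives (31 / 143) = -(143 / 31). Reduce: 143 ≡ 19 (mod 31). Now have -(19 / 31).
Both 19 ≡ 3 and 31 ≡ 3 (mod 4), so reciprocity gives (19 / 31) = -(31 / 19). Reduce: 31 ≡ 12 (mod 19). Now have (12 / 19).
Factor out 2: 12 = 2^2·3. Since 19 ≡ 3 (mod 8), (2 / 19) = -1, and (2 / 19)^2 = +1. Now have (3 / 19).
Both 3 ≡ 3 and 19 ≡ 3 (mod 4), so reciprocity gives (3 / 19) = -(19 / 3). Reduce: 19 ≡ 1 (mod 3). Now have -(1 / 3).
(1 / 3) = 1. Collecting the sign factors: -1.

-1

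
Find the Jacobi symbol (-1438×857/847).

By multiplicativity, (-1438·857/847) = (-1438/847)·(857/847).
First factor (-1438/847):
Reduce the numerator: -1438 ≡ 256 (mod 847), so (-1438/847) = (256/847).
Factor out 2: 256 = 2^8. Since 847 ≡ 7 (mod 8), (2/847) = +1, and (2/847)^8 = +1. Now have (1/847).
(1/847) = 1. Collecting the sign factors: 1.
Second factor (857/847):
Reduce the numerator: 857 ≡ 10 (mod 847), so (857/847) = (10/847).
Factor out 2: 10 = 2·5. Since 847 ≡ 7 (mod 8), (2/847) = +1. Now have (5/847).
5 ≡ 1 (mod 4), so quadratic reciprocity gives (5/847) = (847/5). Reduce: 847 ≡ 2 (mod 5). Now have (2/5).
Factor out 2: 2 = 2. Since 5 ≡ 5 (mod 8), (2/5) = -1. Now have -(1/5).
(1/5) = 1. Collecting the sign factors: -1.
Product: (1)·(-1) = -1.

-1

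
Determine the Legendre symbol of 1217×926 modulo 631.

1

By multiplicativity, (1217·926/631) = (1217/631)·(926/631).
First factor (1217/631):
Reduce the numerator: 1217 ≡ 586 (mod 631), so (1217/631) = (586/631).
Factor out 2: 586 = 2·293. Since 631 ≡ 7 (mod 8), (2/631) = +1. Now have (293/631).
293 ≡ 1 (mod 4), so quadratic reciprocity gives (293/631) = (631/293). Reduce: 631 ≡ 45 (mod 293). Now have (45/293).
45 ≡ 1 (mod 4), so quadratic reciprocity gives (45/293) = (293/45). Reduce: 293 ≡ 23 (mod 45). Now have (23/45).
45 ≡ 1 (mod 4), so quadratic reciprocity gives (23/45) = (45/23). Reduce: 45 ≡ 22 (mod 23). Now have (22/23).
Factor out 2: 22 = 2·11. Since 23 ≡ 7 (mod 8), (2/23) = +1. Now have (11/23).
Both 11 ≡ 3 and 23 ≡ 3 (mod 4), so reciprocity gives (11/23) = -(23/11). Reduce: 23 ≡ 1 (mod 11). Now have -(1/11).
(1/11) = 1. Collecting the sign factors: -1.
Second factor (926/631):
Reduce the numerator: 926 ≡ 295 (mod 631), so (926/631) = (295/631).
Both 295 ≡ 3 and 631 ≡ 3 (mod 4), so reciprocity gives (295/631) = -(631/295). Reduce: 631 ≡ 41 (mod 295). Now have -(41/295).
41 ≡ 1 (mod 4), so quadratic reciprocity gives (41/295) = (295/41). Reduce: 295 ≡ 8 (mod 41). Now have -(8/41).
Factor out 2: 8 = 2^3. Since 41 ≡ 1 (mod 8), (2/41) = +1, and (2/41)^3 = +1. Now have -(1/41).
(1/41) = 1. Collecting the sign factors: -1.
Product: (-1)·(-1) = 1.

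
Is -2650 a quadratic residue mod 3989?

Pull out -1: (-2650|3989) = (-1|3989)·(2650|3989). Since 3989 ≡ 1 (mod 4), (-1|3989) = +1. Now have (2650|3989).
Factor out 2: 2650 = 2·1325. Since 3989 ≡ 5 (mod 8), (2|3989) = -1. Now have -(1325|3989).
1325 ≡ 1 (mod 4), so quadratic reciprocity gives (1325|3989) = (3989|1325). Reduce: 3989 ≡ 14 (mod 1325). Now have -(14|1325).
Factor out 2: 14 = 2·7. Since 1325 ≡ 5 (mod 8), (2|1325) = -1. Now have (7|1325).
1325 ≡ 1 (mod 4), so quadratic reciprocity gives (7|1325) = (1325|7). Reduce: 1325 ≡ 2 (mod 7). Now have (2|7).
Factor out 2: 2 = 2. Since 7 ≡ 7 (mod 8), (2|7) = +1. Now have (1|7).
(1|7) = 1. Collecting the sign factors: 1.
The Legendre symbol is 1, so x^2 ≡ -2650 (mod 3989) has solution.

yes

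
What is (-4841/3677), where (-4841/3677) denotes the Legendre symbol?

-1

Pull out -1: (-4841/3677) = (-1/3677)·(4841/3677). Since 3677 ≡ 1 (mod 4), (-1/3677) = +1. Now have (4841/3677).
Reduce the numerator: 4841 ≡ 1164 (mod 3677), so (4841/3677) = (1164/3677).
Factor out 2: 1164 = 2^2·291. Since 3677 ≡ 5 (mod 8), (2/3677) = -1, and (2/3677)^2 = +1. Now have (291/3677).
3677 ≡ 1 (mod 4), so quadratic reciprocity gives (291/3677) = (3677/291). Reduce: 3677 ≡ 185 (mod 291). Now have (185/291).
185 ≡ 1 (mod 4), so quadratic reciprocity gives (185/291) = (291/185). Reduce: 291 ≡ 106 (mod 185). Now have (106/185).
Factor out 2: 106 = 2·53. Since 185 ≡ 1 (mod 8), (2/185) = +1. Now have (53/185).
53 ≡ 1 (mod 4), so quadratic reciprocity gives (53/185) = (185/53). Reduce: 185 ≡ 26 (mod 53). Now have (26/53).
Factor out 2: 26 = 2·13. Since 53 ≡ 5 (mod 8), (2/53) = -1. Now have -(13/53).
13 ≡ 1 (mod 4), so quadratic reciprocity gives (13/53) = (53/13). Reduce: 53 ≡ 1 (mod 13). Now have -(1/13).
(1/13) = 1. Collecting the sign factors: -1.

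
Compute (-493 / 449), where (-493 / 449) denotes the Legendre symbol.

1

Reduce the numerator: -493 ≡ 405 (mod 449), so (-493 / 449) = (405 / 449).
405 ≡ 1 (mod 4), so quadratic reciprocity gives (405 / 449) = (449 / 405). Reduce: 449 ≡ 44 (mod 405). Now have (44 / 405).
Factor out 2: 44 = 2^2·11. Since 405 ≡ 5 (mod 8), (2 / 405) = -1, and (2 / 405)^2 = +1. Now have (11 / 405).
405 ≡ 1 (mod 4), so quadratic reciprocity gives (11 / 405) = (405 / 11). Reduce: 405 ≡ 9 (mod 11). Now have (9 / 11).
9 ≡ 1 (mod 4), so quadratic reciprocity gives (9 / 11) = (11 / 9). Reduce: 11 ≡ 2 (mod 9). Now have (2 / 9).
Factor out 2: 2 = 2. Since 9 ≡ 1 (mod 8), (2 / 9) = +1. Now have (1 / 9).
(1 / 9) = 1. Collecting the sign factors: 1.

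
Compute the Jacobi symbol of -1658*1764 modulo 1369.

1

By multiplicativity, (-1658·1764|1369) = (-1658|1369)·(1764|1369).
First factor (-1658|1369):
Reduce the numerator: -1658 ≡ 1080 (mod 1369), so (-1658|1369) = (1080|1369).
Factor out 2: 1080 = 2^3·135. Since 1369 ≡ 1 (mod 8), (2|1369) = +1, and (2|1369)^3 = +1. Now have (135|1369).
1369 ≡ 1 (mod 4), so quadratic reciprocity gives (135|1369) = (1369|135). Reduce: 1369 ≡ 19 (mod 135). Now have (19|135).
Both 19 ≡ 3 and 135 ≡ 3 (mod 4), so reciprocity gives (19|135) = -(135|19). Reduce: 135 ≡ 2 (mod 19). Now have -(2|19).
Factor out 2: 2 = 2. Since 19 ≡ 3 (mod 8), (2|19) = -1. Now have (1|19).
(1|19) = 1. Collecting the sign factors: 1.
Second factor (1764|1369):
Reduce the numerator: 1764 ≡ 395 (mod 1369), so (1764|1369) = (395|1369).
1369 ≡ 1 (mod 4), so quadratic reciprocity gives (395|1369) = (1369|395). Reduce: 1369 ≡ 184 (mod 395). Now have (184|395).
Factor out 2: 184 = 2^3·23. Since 395 ≡ 3 (mod 8), (2|395) = -1, and (2|395)^3 = -1. Now have -(23|395).
Both 23 ≡ 3 and 395 ≡ 3 (mod 4), so reciprocity gives (23|395) = -(395|23). Reduce: 395 ≡ 4 (mod 23). Now have (4|23).
Factor out 2: 4 = 2^2. Since 23 ≡ 7 (mod 8), (2|23) = +1, and (2|23)^2 = +1. Now have (1|23).
(1|23) = 1. Collecting the sign factors: 1.
Product: (1)·(1) = 1.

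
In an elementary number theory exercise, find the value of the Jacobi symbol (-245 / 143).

(-245 / 143)
  = -(245 / 143)    [143 ≡ 3 mod 4 ⇒ (-1 / 143) = -1]
  = -(102 / 143)    [245 ≡ 102 mod 143]
  = -(51 / 143)    [143 ≡ 7 mod 8 ⇒ (2 / 143) = +1]
  = (143 / 51)    [QR: both ≡ 3 mod 4, sign flips]
  = (41 / 51)    [143 ≡ 41 mod 51]
  = (51 / 41)    [QR: 41 ≡ 1 mod 4, sign kept]
  = (10 / 41)    [51 ≡ 10 mod 41]
  = (5 / 41)    [41 ≡ 1 mod 8 ⇒ (2 / 41) = +1]
  = (41 / 5)    [QR: 5 ≡ 1 mod 4, sign kept]
  = (1 / 5)    [41 ≡ 1 mod 5]
  = 1    [(1 / 5) = 1]

1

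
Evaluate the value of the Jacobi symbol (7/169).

1

(7/169)
  = (169/7)    [QR: 169 ≡ 1 mod 4, sign kept]
  = (1/7)    [169 ≡ 1 mod 7]
  = 1    [(1/7) = 1]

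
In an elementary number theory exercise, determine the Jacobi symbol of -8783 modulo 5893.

1

Reduce the numerator: -8783 ≡ 3003 (mod 5893), so (-8783/5893) = (3003/5893).
5893 ≡ 1 (mod 4), so quadratic reciprocity gives (3003/5893) = (5893/3003). Reduce: 5893 ≡ 2890 (mod 3003). Now have (2890/3003).
Factor out 2: 2890 = 2·1445. Since 3003 ≡ 3 (mod 8), (2/3003) = -1. Now have -(1445/3003).
1445 ≡ 1 (mod 4), so quadratic reciprocity gives (1445/3003) = (3003/1445). Reduce: 3003 ≡ 113 (mod 1445). Now have -(113/1445).
113 ≡ 1 (mod 4), so quadratic reciprocity gives (113/1445) = (1445/113). Reduce: 1445 ≡ 89 (mod 113). Now have -(89/113).
89 ≡ 1 (mod 4), so quadratic reciprocity gives (89/113) = (113/89). Reduce: 113 ≡ 24 (mod 89). Now have -(24/89).
Factor out 2: 24 = 2^3·3. Since 89 ≡ 1 (mod 8), (2/89) = +1, and (2/89)^3 = +1. Now have -(3/89).
89 ≡ 1 (mod 4), so quadratic reciprocity gives (3/89) = (89/3). Reduce: 89 ≡ 2 (mod 3). Now have -(2/3).
Factor out 2: 2 = 2. Since 3 ≡ 3 (mod 8), (2/3) = -1. Now have (1/3).
(1/3) = 1. Collecting the sign factors: 1.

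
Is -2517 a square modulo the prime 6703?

(-2517/6703)
  = (4186/6703)    [-2517 ≡ 4186 mod 6703]
  = (2093/6703)    [6703 ≡ 7 mod 8 ⇒ (2/6703) = +1]
  = (6703/2093)    [QR: 2093 ≡ 1 mod 4, sign kept]
  = (424/2093)    [6703 ≡ 424 mod 2093]
  = -(53/2093)    [2093 ≡ 5 mod 8 ⇒ (2/2093)^3 = -1]
  = -(2093/53)    [QR: 53 ≡ 1 mod 4, sign kept]
  = -(26/53)    [2093 ≡ 26 mod 53]
  = (13/53)    [53 ≡ 5 mod 8 ⇒ (2/53) = -1]
  = (53/13)    [QR: 13 ≡ 1 mod 4, sign kept]
  = (1/13)    [53 ≡ 1 mod 13]
  = 1    [(1/13) = 1]
(-2517/6703) = 1, and 6703 is prime, so -2517 is a quadratic residue mod 6703.

yes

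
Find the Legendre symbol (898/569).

Reduce the numerator: 898 ≡ 329 (mod 569), so (898/569) = (329/569).
329 ≡ 1 (mod 4), so quadratic reciprocity gives (329/569) = (569/329). Reduce: 569 ≡ 240 (mod 329). Now have (240/329).
Factor out 2: 240 = 2^4·15. Since 329 ≡ 1 (mod 8), (2/329) = +1, and (2/329)^4 = +1. Now have (15/329).
329 ≡ 1 (mod 4), so quadratic reciprocity gives (15/329) = (329/15). Reduce: 329 ≡ 14 (mod 15). Now have (14/15).
Factor out 2: 14 = 2·7. Since 15 ≡ 7 (mod 8), (2/15) = +1. Now have (7/15).
Both 7 ≡ 3 and 15 ≡ 3 (mod 4), so reciprocity gives (7/15) = -(15/7). Reduce: 15 ≡ 1 (mod 7). Now have -(1/7).
(1/7) = 1. Collecting the sign factors: -1.

-1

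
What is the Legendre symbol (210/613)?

Factor out 2: 210 = 2·105. Since 613 ≡ 5 (mod 8), (2/613) = -1. Now have -(105/613).
105 ≡ 1 (mod 4), so quadratic reciprocity gives (105/613) = (613/105). Reduce: 613 ≡ 88 (mod 105). Now have -(88/105).
Factor out 2: 88 = 2^3·11. Since 105 ≡ 1 (mod 8), (2/105) = +1, and (2/105)^3 = +1. Now have -(11/105).
105 ≡ 1 (mod 4), so quadratic reciprocity gives (11/105) = (105/11). Reduce: 105 ≡ 6 (mod 11). Now have -(6/11).
Factor out 2: 6 = 2·3. Since 11 ≡ 3 (mod 8), (2/11) = -1. Now have (3/11).
Both 3 ≡ 3 and 11 ≡ 3 (mod 4), so reciprocity gives (3/11) = -(11/3). Reduce: 11 ≡ 2 (mod 3). Now have -(2/3).
Factor out 2: 2 = 2. Since 3 ≡ 3 (mod 8), (2/3) = -1. Now have (1/3).
(1/3) = 1. Collecting the sign factors: 1.

1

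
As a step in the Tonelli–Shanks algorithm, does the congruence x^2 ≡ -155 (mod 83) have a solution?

Reduce the numerator: -155 ≡ 11 (mod 83), so (-155|83) = (11|83).
Both 11 ≡ 3 and 83 ≡ 3 (mod 4), so reciprocity gives (11|83) = -(83|11). Reduce: 83 ≡ 6 (mod 11). Now have -(6|11).
Factor out 2: 6 = 2·3. Since 11 ≡ 3 (mod 8), (2|11) = -1. Now have (3|11).
Both 3 ≡ 3 and 11 ≡ 3 (mod 4), so reciprocity gives (3|11) = -(11|3). Reduce: 11 ≡ 2 (mod 3). Now have -(2|3).
Factor out 2: 2 = 2. Since 3 ≡ 3 (mod 8), (2|3) = -1. Now have (1|3).
(1|3) = 1. Collecting the sign factors: 1.
The Legendre symbol is 1, so x^2 ≡ -155 (mod 83) has solution.

yes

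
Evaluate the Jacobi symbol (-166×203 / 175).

By multiplicativity, (-166·203 / 175) = (-166 / 175)·(203 / 175).
First factor (-166 / 175):
(-166 / 175)
  = -(166 / 175)    [175 ≡ 3 mod 4 ⇒ (-1 / 175) = -1]
  = -(83 / 175)    [175 ≡ 7 mod 8 ⇒ (2 / 175) = +1]
  = (175 / 83)    [QR: both ≡ 3 mod 4, sign flips]
  = (9 / 83)    [175 ≡ 9 mod 83]
  = (83 / 9)    [QR: 9 ≡ 1 mod 4, sign kept]
  = (2 / 9)    [83 ≡ 2 mod 9]
  = (1 / 9)    [9 ≡ 1 mod 8 ⇒ (2 / 9) = +1]
  = 1    [(1 / 9) = 1]
Second factor (203 / 175):
(203 / 175)
  = (28 / 175)    [203 ≡ 28 mod 175]
  = (7 / 175)    [175 ≡ 7 mod 8 ⇒ (2 / 175)^2 = +1]
  = -(175 / 7)    [QR: both ≡ 3 mod 4, sign flips]
  = -(0 / 7)    [175 ≡ 0 mod 7]
  = 0    [numerator 0, gcd > 1]
Product: (1)·(0) = 0.

0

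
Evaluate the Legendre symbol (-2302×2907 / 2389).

By multiplicativity, (-2302·2907 / 2389) = (-2302 / 2389)·(2907 / 2389).
First factor (-2302 / 2389):
Reduce the numerator: -2302 ≡ 87 (mod 2389), so (-2302 / 2389) = (87 / 2389).
2389 ≡ 1 (mod 4), so quadratic reciprocity gives (87 / 2389) = (2389 / 87). Reduce: 2389 ≡ 40 (mod 87). Now have (40 / 87).
Factor out 2: 40 = 2^3·5. Since 87 ≡ 7 (mod 8), (2 / 87) = +1, and (2 / 87)^3 = +1. Now have (5 / 87).
5 ≡ 1 (mod 4), so quadratic reciprocity gives (5 / 87) = (87 / 5). Reduce: 87 ≡ 2 (mod 5). Now have (2 / 5).
Factor out 2: 2 = 2. Since 5 ≡ 5 (mod 8), (2 / 5) = -1. Now have -(1 / 5).
(1 / 5) = 1. Collecting the sign factors: -1.
Second factor (2907 / 2389):
Reduce the numerator: 2907 ≡ 518 (mod 2389), so (2907 / 2389) = (518 / 2389).
Factor out 2: 518 = 2·259. Since 2389 ≡ 5 (mod 8), (2 / 2389) = -1. Now have -(259 / 2389).
2389 ≡ 1 (mod 4), so quadratic reciprocity gives (259 / 2389) = (2389 / 259). Reduce: 2389 ≡ 58 (mod 259). Now have -(58 / 259).
Factor out 2: 58 = 2·29. Since 259 ≡ 3 (mod 8), (2 / 259) = -1. Now have (29 / 259).
29 ≡ 1 (mod 4), so quadratic reciprocity gives (29 / 259) = (259 / 29). Reduce: 259 ≡ 27 (mod 29). Now have (27 / 29).
29 ≡ 1 (mod 4), so quadratic reciprocity gives (27 / 29) = (29 / 27). Reduce: 29 ≡ 2 (mod 27). Now have (2 / 27).
Factor out 2: 2 = 2. Since 27 ≡ 3 (mod 8), (2 / 27) = -1. Now have -(1 / 27).
(1 / 27) = 1. Collecting the sign factors: -1.
Product: (-1)·(-1) = 1.

1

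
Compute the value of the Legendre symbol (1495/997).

(1495/997)
  = (498/997)    [1495 ≡ 498 mod 997]
  = -(249/997)    [997 ≡ 5 mod 8 ⇒ (2/997) = -1]
  = -(997/249)    [QR: 249 ≡ 1 mod 4, sign kept]
  = -(1/249)    [997 ≡ 1 mod 249]
  = -1    [(1/249) = 1]

-1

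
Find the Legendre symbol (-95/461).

(-95/461)
  = (95/461)    [461 ≡ 1 mod 4 ⇒ (-1/461) = +1]
  = (461/95)    [QR: 461 ≡ 1 mod 4, sign kept]
  = (81/95)    [461 ≡ 81 mod 95]
  = (95/81)    [QR: 81 ≡ 1 mod 4, sign kept]
  = (14/81)    [95 ≡ 14 mod 81]
  = (7/81)    [81 ≡ 1 mod 8 ⇒ (2/81) = +1]
  = (81/7)    [QR: 81 ≡ 1 mod 4, sign kept]
  = (4/7)    [81 ≡ 4 mod 7]
  = (1/7)    [7 ≡ 7 mod 8 ⇒ (2/7)^2 = +1]
  = 1    [(1/7) = 1]

1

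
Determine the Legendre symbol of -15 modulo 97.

(-15|97)
  = (82|97)    [-15 ≡ 82 mod 97]
  = (41|97)    [97 ≡ 1 mod 8 ⇒ (2|97) = +1]
  = (97|41)    [QR: 41 ≡ 1 mod 4, sign kept]
  = (15|41)    [97 ≡ 15 mod 41]
  = (41|15)    [QR: 41 ≡ 1 mod 4, sign kept]
  = (11|15)    [41 ≡ 11 mod 15]
  = -(15|11)    [QR: both ≡ 3 mod 4, sign flips]
  = -(4|11)    [15 ≡ 4 mod 11]
  = -(1|11)    [11 ≡ 3 mod 8 ⇒ (2|11)^2 = +1]
  = -1    [(1|11) = 1]

-1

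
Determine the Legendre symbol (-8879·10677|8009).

By multiplicativity, (-8879·10677|8009) = (-8879|8009)·(10677|8009).
First factor (-8879|8009):
(-8879|8009)
  = (7139|8009)    [-8879 ≡ 7139 mod 8009]
  = (8009|7139)    [QR: 8009 ≡ 1 mod 4, sign kept]
  = (870|7139)    [8009 ≡ 870 mod 7139]
  = -(435|7139)    [7139 ≡ 3 mod 8 ⇒ (2|7139) = -1]
  = (7139|435)    [QR: both ≡ 3 mod 4, sign flips]
  = (179|435)    [7139 ≡ 179 mod 435]
  = -(435|179)    [QR: both ≡ 3 mod 4, sign flips]
  = -(77|179)    [435 ≡ 77 mod 179]
  = -(179|77)    [QR: 77 ≡ 1 mod 4, sign kept]
  = -(25|77)    [179 ≡ 25 mod 77]
  = -(77|25)    [QR: 25 ≡ 1 mod 4, sign kept]
  = -(2|25)    [77 ≡ 2 mod 25]
  = -(1|25)    [25 ≡ 1 mod 8 ⇒ (2|25) = +1]
  = -1    [(1|25) = 1]
Second factor (10677|8009):
(10677|8009)
  = (2668|8009)    [10677 ≡ 2668 mod 8009]
  = (667|8009)    [8009 ≡ 1 mod 8 ⇒ (2|8009)^2 = +1]
  = (8009|667)    [QR: 8009 ≡ 1 mod 4, sign kept]
  = (5|667)    [8009 ≡ 5 mod 667]
  = (667|5)    [QR: 5 ≡ 1 mod 4, sign kept]
  = (2|5)    [667 ≡ 2 mod 5]
  = -(1|5)    [5 ≡ 5 mod 8 ⇒ (2|5) = -1]
  = -1    [(1|5) = 1]
Product: (-1)·(-1) = 1.

1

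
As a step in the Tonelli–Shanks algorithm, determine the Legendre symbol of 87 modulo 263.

Both 87 ≡ 3 and 263 ≡ 3 (mod 4), so reciprocity gives (87|263) = -(263|87). Reduce: 263 ≡ 2 (mod 87). Now have -(2|87).
Factor out 2: 2 = 2. Since 87 ≡ 7 (mod 8), (2|87) = +1. Now have -(1|87).
(1|87) = 1. Collecting the sign factors: -1.

-1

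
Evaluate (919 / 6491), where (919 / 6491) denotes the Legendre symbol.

-1

(919 / 6491)
  = -(6491 / 919)    [QR: both ≡ 3 mod 4, sign flips]
  = -(58 / 919)    [6491 ≡ 58 mod 919]
  = -(29 / 919)    [919 ≡ 7 mod 8 ⇒ (2 / 919) = +1]
  = -(919 / 29)    [QR: 29 ≡ 1 mod 4, sign kept]
  = -(20 / 29)    [919 ≡ 20 mod 29]
  = -(5 / 29)    [29 ≡ 5 mod 8 ⇒ (2 / 29)^2 = +1]
  = -(29 / 5)    [QR: 5 ≡ 1 mod 4, sign kept]
  = -(4 / 5)    [29 ≡ 4 mod 5]
  = -(1 / 5)    [5 ≡ 5 mod 8 ⇒ (2 / 5)^2 = +1]
  = -1    [(1 / 5) = 1]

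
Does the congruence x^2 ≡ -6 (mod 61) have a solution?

(-6/61)
  = (55/61)    [-6 ≡ 55 mod 61]
  = (61/55)    [QR: 61 ≡ 1 mod 4, sign kept]
  = (6/55)    [61 ≡ 6 mod 55]
  = (3/55)    [55 ≡ 7 mod 8 ⇒ (2/55) = +1]
  = -(55/3)    [QR: both ≡ 3 mod 4, sign flips]
  = -(1/3)    [55 ≡ 1 mod 3]
  = -1    [(1/3) = 1]
(-6/61) = -1, and 61 is prime, so -6 is not a quadratic residue mod 61.

no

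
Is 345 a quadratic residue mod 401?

yes

(345|401)
  = (401|345)    [QR: 345 ≡ 1 mod 4, sign kept]
  = (56|345)    [401 ≡ 56 mod 345]
  = (7|345)    [345 ≡ 1 mod 8 ⇒ (2|345)^3 = +1]
  = (345|7)    [QR: 345 ≡ 1 mod 4, sign kept]
  = (2|7)    [345 ≡ 2 mod 7]
  = (1|7)    [7 ≡ 7 mod 8 ⇒ (2|7) = +1]
  = 1    [(1|7) = 1]
(345|401) = 1, and 401 is prime, so 345 is a quadratic residue mod 401.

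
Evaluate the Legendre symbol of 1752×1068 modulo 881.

By multiplicativity, (1752·1068 / 881) = (1752 / 881)·(1068 / 881).
First factor (1752 / 881):
Reduce the numerator: 1752 ≡ 871 (mod 881), so (1752 / 881) = (871 / 881).
881 ≡ 1 (mod 4), so quadratic reciprocity gives (871 / 881) = (881 / 871). Reduce: 881 ≡ 10 (mod 871). Now have (10 / 871).
Factor out 2: 10 = 2·5. Since 871 ≡ 7 (mod 8), (2 / 871) = +1. Now have (5 / 871).
5 ≡ 1 (mod 4), so quadratic reciprocity gives (5 / 871) = (871 / 5). Reduce: 871 ≡ 1 (mod 5). Now have (1 / 5).
(1 / 5) = 1. Collecting the sign factors: 1.
Second factor (1068 / 881):
Reduce the numerator: 1068 ≡ 187 (mod 881), so (1068 / 881) = (187 / 881).
881 ≡ 1 (mod 4), so quadratic reciprocity gives (187 / 881) = (881 / 187). Reduce: 881 ≡ 133 (mod 187). Now have (133 / 187).
133 ≡ 1 (mod 4), so quadratic reciprocity gives (133 / 187) = (187 / 133). Reduce: 187 ≡ 54 (mod 133). Now have (54 / 133).
Factor out 2: 54 = 2·27. Since 133 ≡ 5 (mod 8), (2 / 133) = -1. Now have -(27 / 133).
133 ≡ 1 (mod 4), so quadratic reciprocity gives (27 / 133) = (133 / 27). Reduce: 133 ≡ 25 (mod 27). Now have -(25 / 27).
25 ≡ 1 (mod 4), so quadratic reciprocity gives (25 / 27) = (27 / 25). Reduce: 27 ≡ 2 (mod 25). Now have -(2 / 25).
Factor out 2: 2 = 2. Since 25 ≡ 1 (mod 8), (2 / 25) = +1. Now have -(1 / 25).
(1 / 25) = 1. Collecting the sign factors: -1.
Product: (1)·(-1) = -1.

-1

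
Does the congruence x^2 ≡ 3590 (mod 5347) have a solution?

no

Factor out 2: 3590 = 2·1795. Since 5347 ≡ 3 (mod 8), (2|5347) = -1. Now have -(1795|5347).
Both 1795 ≡ 3 and 5347 ≡ 3 (mod 4), so reciprocity gives (1795|5347) = -(5347|1795). Reduce: 5347 ≡ 1757 (mod 1795). Now have (1757|1795).
1757 ≡ 1 (mod 4), so quadratic reciprocity gives (1757|1795) = (1795|1757). Reduce: 1795 ≡ 38 (mod 1757). Now have (38|1757).
Factor out 2: 38 = 2·19. Since 1757 ≡ 5 (mod 8), (2|1757) = -1. Now have -(19|1757).
1757 ≡ 1 (mod 4), so quadratic reciprocity gives (19|1757) = (1757|19). Reduce: 1757 ≡ 9 (mod 19). Now have -(9|19).
9 ≡ 1 (mod 4), so quadratic reciprocity gives (9|19) = (19|9). Reduce: 19 ≡ 1 (mod 9). Now have -(1|9).
(1|9) = 1. Collecting the sign factors: -1.
The Legendre symbol is -1, so x^2 ≡ 3590 (mod 5347) has no solution.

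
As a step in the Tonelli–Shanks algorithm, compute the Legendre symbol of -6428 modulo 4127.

(-6428/4127)
  = (1826/4127)    [-6428 ≡ 1826 mod 4127]
  = (913/4127)    [4127 ≡ 7 mod 8 ⇒ (2/4127) = +1]
  = (4127/913)    [QR: 913 ≡ 1 mod 4, sign kept]
  = (475/913)    [4127 ≡ 475 mod 913]
  = (913/475)    [QR: 913 ≡ 1 mod 4, sign kept]
  = (438/475)    [913 ≡ 438 mod 475]
  = -(219/475)    [475 ≡ 3 mod 8 ⇒ (2/475) = -1]
  = (475/219)    [QR: both ≡ 3 mod 4, sign flips]
  = (37/219)    [475 ≡ 37 mod 219]
  = (219/37)    [QR: 37 ≡ 1 mod 4, sign kept]
  = (34/37)    [219 ≡ 34 mod 37]
  = -(17/37)    [37 ≡ 5 mod 8 ⇒ (2/37) = -1]
  = -(37/17)    [QR: 17 ≡ 1 mod 4, sign kept]
  = -(3/17)    [37 ≡ 3 mod 17]
  = -(17/3)    [QR: 17 ≡ 1 mod 4, sign kept]
  = -(2/3)    [17 ≡ 2 mod 3]
  = (1/3)    [3 ≡ 3 mod 8 ⇒ (2/3) = -1]
  = 1    [(1/3) = 1]

1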